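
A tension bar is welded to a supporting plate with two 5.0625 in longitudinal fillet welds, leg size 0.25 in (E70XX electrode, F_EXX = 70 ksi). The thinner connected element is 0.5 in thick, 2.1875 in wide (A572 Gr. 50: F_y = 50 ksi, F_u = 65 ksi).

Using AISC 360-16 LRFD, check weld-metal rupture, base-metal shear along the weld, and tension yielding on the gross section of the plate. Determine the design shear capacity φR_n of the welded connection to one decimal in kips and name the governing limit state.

49.2 kips (gross-section yield governs)

Weld metal: throat = 0.707×0.25 = 0.17675 in, L = 2×5.0625 = 10.125 in. φR_n = 0.75 × 0.6 × 70 × 0.17675 × 10.125 = 56.4 kips.
Base metal shear (0.5 in plate): yield φR_n = 1.0×0.6×50×0.5×10.125 = 151.9 kips; rupture φR_n = 0.75×0.6×65×0.5×10.125 = 148.1 kips; take 148.1 kips (rupture).
Tension yield (gross): A_g = 2.1875×0.5 = 1.0938 in². φR_n = 0.90 × 50 × 1.0938 = 49.2 kips.
Governing: min(56.4, 148.1, 49.2) = 49.2 kips → gross-section yield.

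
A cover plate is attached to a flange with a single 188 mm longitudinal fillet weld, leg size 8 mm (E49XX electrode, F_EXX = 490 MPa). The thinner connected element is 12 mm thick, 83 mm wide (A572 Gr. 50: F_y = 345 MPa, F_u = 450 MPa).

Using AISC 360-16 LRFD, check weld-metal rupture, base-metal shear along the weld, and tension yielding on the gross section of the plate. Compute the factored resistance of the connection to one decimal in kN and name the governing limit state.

Weld metal: throat = 0.707×8 = 5.656 mm, L = 188 mm. φR_n = 0.75 × 0.6 × 490 × 5.656 × 188 = 234.5 kN.
Base metal shear (12 mm plate): yield φR_n = 1.0×0.6×345×12×188 = 467.0 kN; rupture φR_n = 0.75×0.6×450×12×188 = 456.8 kN; take 456.8 kN (rupture).
Tension yield (gross): A_g = 83×12 = 996 mm². φR_n = 0.90 × 345 × 996 = 309.3 kN.
Governing: min(234.5, 456.8, 309.3) = 234.5 kN → weld metal.

234.5 kN (weld metal governs)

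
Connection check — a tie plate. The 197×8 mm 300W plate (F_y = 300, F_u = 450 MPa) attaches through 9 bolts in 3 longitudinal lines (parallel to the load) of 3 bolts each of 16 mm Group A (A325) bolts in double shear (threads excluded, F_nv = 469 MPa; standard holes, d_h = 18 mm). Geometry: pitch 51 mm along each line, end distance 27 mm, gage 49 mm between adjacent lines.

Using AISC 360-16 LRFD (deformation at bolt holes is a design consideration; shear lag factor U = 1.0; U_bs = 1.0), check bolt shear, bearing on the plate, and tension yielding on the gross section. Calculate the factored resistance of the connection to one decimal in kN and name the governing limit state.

Bolt shear: A_b = π(16)²/4 = 201.06 mm². φR_n = 0.75 × 469 × 201.06 × 9 × 2 = 1273.0 kN.
Bearing (8 mm plate, F_u = 450 MPa): end bolts L_c = 27 − 18/2 = 18, R_n = min(1.2×18×8×450, 2.4×16×8×450) = 77.76 kN/bolt; interior L_c = 51 − 18 = 33, R_n = 138.24 kN/bolt. φR_n = 0.75 × (3×77.76 + 6×138.24) = 797.0 kN.
Tension yield (gross): A_g = 197×8 = 1576 mm². φR_n = 0.90 × 300 × 1576 = 425.5 kN.
Governing: min(1273.0, 797.0, 425.5) = 425.5 kN → gross-section yield.

425.5 kN (gross-section yield governs)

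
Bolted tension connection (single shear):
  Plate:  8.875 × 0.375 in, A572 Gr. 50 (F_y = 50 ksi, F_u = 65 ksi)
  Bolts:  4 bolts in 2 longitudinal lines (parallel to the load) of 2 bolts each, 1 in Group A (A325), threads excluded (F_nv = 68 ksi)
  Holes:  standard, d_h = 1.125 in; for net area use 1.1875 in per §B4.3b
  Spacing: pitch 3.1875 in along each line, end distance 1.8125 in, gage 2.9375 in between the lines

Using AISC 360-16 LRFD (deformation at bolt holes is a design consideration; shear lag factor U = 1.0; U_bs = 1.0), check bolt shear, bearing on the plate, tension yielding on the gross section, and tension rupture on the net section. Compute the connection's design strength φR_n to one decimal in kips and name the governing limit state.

118.8 kips (net-section rupture governs)

Bolt shear: A_b = π(1)²/4 = 0.7854 in². φR_n = 0.75 × 68 × 0.7854 × 4 × 1 = 160.2 kips.
Bearing (0.375 in plate, F_u = 65 ksi): end bolts L_c = 1.8125 − 1.125/2 = 1.25, R_n = min(1.2×1.25×0.375×65, 2.4×1×0.375×65) = 36.563 kips/bolt; interior L_c = 3.1875 − 1.125 = 2.0625, R_n = 58.5 kips/bolt. φR_n = 0.75 × (2×36.563 + 2×58.5) = 142.6 kips.
Tension yield (gross): A_g = 8.875×0.375 = 3.3281 in². φR_n = 0.90 × 50 × 3.3281 = 149.8 kips.
Tension rupture (net): A_n = (8.875 − 2×1.1875)×0.375 = 2.4375 in² (U = 1.0, A_e = A_n). φR_n = 0.75 × 65 × 2.4375 = 118.8 kips.
Governing: min(160.2, 142.6, 149.8, 118.8) = 118.8 kips → net-section rupture.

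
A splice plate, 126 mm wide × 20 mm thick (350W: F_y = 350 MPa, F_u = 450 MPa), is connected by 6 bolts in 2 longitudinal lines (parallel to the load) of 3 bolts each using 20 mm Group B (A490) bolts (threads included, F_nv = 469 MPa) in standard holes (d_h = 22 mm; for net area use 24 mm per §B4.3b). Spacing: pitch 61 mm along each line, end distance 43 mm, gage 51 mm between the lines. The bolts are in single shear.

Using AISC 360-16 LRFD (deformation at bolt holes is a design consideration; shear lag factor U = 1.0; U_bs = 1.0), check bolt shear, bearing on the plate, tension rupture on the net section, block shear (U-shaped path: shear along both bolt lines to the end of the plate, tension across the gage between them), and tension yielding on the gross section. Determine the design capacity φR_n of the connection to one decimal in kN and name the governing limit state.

526.5 kN (net-section rupture governs)

Bolt shear: A_b = π(20)²/4 = 314.16 mm². φR_n = 0.75 × 469 × 314.16 × 6 × 1 = 663.0 kN.
Bearing (20 mm plate, F_u = 450 MPa): end bolts L_c = 43 − 22/2 = 32, R_n = min(1.2×32×20×450, 2.4×20×20×450) = 345.6 kN/bolt; interior L_c = 61 − 22 = 39, R_n = 421.2 kN/bolt. φR_n = 0.75 × (2×345.6 + 4×421.2) = 1782.0 kN.
Tension rupture (net): A_n = (126 − 2×24)×20 = 1560 mm² (U = 1.0, A_e = A_n). φR_n = 0.75 × 450 × 1560 = 526.5 kN.
Block shear: shear path 2×[43+2×61] = 2×165 mm, A_gv = 6600, A_nv = 2×(165 − 2.5×24)×20 = 4200 mm²; tension across gage: (51 − 1×24)×20 = 540 mm². R_n = min(0.6×450×4200, 0.6×350×6600) + 1.0×450×540 = min(1134, 1386) + 243 = 1377 kN. φR_n = 0.75 × 1377 = 1032.8 kN.
Tension yield (gross): A_g = 126×20 = 2520 mm². φR_n = 0.90 × 350 × 2520 = 793.8 kN.
Governing: min(663.0, 1782.0, 526.5, 1032.8, 793.8) = 526.5 kN → net-section rupture.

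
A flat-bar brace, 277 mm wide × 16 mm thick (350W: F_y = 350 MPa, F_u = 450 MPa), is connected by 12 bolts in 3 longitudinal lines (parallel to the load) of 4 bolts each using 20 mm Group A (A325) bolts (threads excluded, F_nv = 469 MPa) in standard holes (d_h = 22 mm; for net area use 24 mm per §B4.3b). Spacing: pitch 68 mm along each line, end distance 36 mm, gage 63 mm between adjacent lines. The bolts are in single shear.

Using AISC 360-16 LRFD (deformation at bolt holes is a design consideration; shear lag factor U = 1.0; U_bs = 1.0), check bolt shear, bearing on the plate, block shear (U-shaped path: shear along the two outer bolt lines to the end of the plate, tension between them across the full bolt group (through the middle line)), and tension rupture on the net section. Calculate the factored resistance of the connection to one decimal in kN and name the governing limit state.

Bolt shear: A_b = π(20)²/4 = 314.16 mm². φR_n = 0.75 × 469 × 314.16 × 12 × 1 = 1326.1 kN.
Bearing (16 mm plate, F_u = 450 MPa): end bolts L_c = 36 − 22/2 = 25, R_n = min(1.2×25×16×450, 2.4×20×16×450) = 216 kN/bolt; interior L_c = 68 − 22 = 46, R_n = 345.6 kN/bolt. φR_n = 0.75 × (3×216 + 9×345.6) = 2818.8 kN.
Block shear: shear path 2×[36+3×68] = 2×240 mm, A_gv = 7680, A_nv = 2×(240 − 3.5×24)×16 = 4992 mm²; tension across gage: (126 − 2×24)×16 = 1248 mm². R_n = min(0.6×450×4992, 0.6×350×7680) + 1.0×450×1248 = min(1347.8, 1612.8) + 561.6 = 1909.4 kN. φR_n = 0.75 × 1909.4 = 1432.1 kN.
Tension rupture (net): A_n = (277 − 3×24)×16 = 3280 mm² (U = 1.0, A_e = A_n). φR_n = 0.75 × 450 × 3280 = 1107.0 kN.
Governing: min(1326.1, 2818.8, 1432.1, 1107.0) = 1107.0 kN → net-section rupture.

1107.0 kN (net-section rupture governs)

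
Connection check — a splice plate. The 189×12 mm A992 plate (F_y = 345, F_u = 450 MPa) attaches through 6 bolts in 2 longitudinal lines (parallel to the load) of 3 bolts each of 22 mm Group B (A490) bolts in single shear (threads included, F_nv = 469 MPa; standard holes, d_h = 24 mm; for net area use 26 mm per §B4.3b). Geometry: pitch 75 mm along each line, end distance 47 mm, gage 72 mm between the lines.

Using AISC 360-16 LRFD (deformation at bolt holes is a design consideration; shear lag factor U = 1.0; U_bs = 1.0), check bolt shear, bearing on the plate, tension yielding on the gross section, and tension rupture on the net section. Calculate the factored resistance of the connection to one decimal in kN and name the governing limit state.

554.9 kN (net-section rupture governs)

Bolt shear: A_b = π(22)²/4 = 380.13 mm². φR_n = 0.75 × 469 × 380.13 × 6 × 1 = 802.3 kN.
Bearing (12 mm plate, F_u = 450 MPa): end bolts L_c = 47 − 24/2 = 35, R_n = min(1.2×35×12×450, 2.4×22×12×450) = 226.8 kN/bolt; interior L_c = 75 − 24 = 51, R_n = 285.12 kN/bolt. φR_n = 0.75 × (2×226.8 + 4×285.12) = 1195.6 kN.
Tension yield (gross): A_g = 189×12 = 2268 mm². φR_n = 0.90 × 345 × 2268 = 704.2 kN.
Tension rupture (net): A_n = (189 − 2×26)×12 = 1644 mm² (U = 1.0, A_e = A_n). φR_n = 0.75 × 450 × 1644 = 554.9 kN.
Governing: min(802.3, 1195.6, 704.2, 554.9) = 554.9 kN → net-section rupture.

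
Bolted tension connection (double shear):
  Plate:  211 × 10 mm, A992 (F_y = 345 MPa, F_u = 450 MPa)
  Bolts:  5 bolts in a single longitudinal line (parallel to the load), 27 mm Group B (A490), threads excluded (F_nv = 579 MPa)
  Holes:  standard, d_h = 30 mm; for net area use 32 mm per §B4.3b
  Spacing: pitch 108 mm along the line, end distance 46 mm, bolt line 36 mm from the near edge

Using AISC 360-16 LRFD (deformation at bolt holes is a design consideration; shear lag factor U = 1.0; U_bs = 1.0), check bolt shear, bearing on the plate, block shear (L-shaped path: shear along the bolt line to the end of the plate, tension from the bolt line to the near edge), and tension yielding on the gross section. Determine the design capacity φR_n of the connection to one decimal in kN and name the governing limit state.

Bolt shear: A_b = π(27)²/4 = 572.56 mm². φR_n = 0.75 × 579 × 572.56 × 5 × 2 = 2486.3 kN.
Bearing (10 mm plate, F_u = 450 MPa): end bolts L_c = 46 − 30/2 = 31, R_n = min(1.2×31×10×450, 2.4×27×10×450) = 167.4 kN/bolt; interior L_c = 108 − 30 = 78, R_n = 291.6 kN/bolt. φR_n = 0.75 × (1×167.4 + 4×291.6) = 1000.4 kN.
Block shear: shear path 1×[46+4×108] = 1×478 mm, A_gv = 4780, A_nv = 1×(478 − 4.5×32)×10 = 3340 mm²; tension to near edge: (36 − 0.5×32)×10 = 200 mm². R_n = min(0.6×450×3340, 0.6×345×4780) + 1.0×450×200 = min(901.8, 989.46) + 90 = 991.8 kN. φR_n = 0.75 × 991.8 = 743.9 kN.
Tension yield (gross): A_g = 211×10 = 2110 mm². φR_n = 0.90 × 345 × 2110 = 655.2 kN.
Governing: min(2486.3, 1000.4, 743.9, 655.2) = 655.2 kN → gross-section yield.

655.2 kN (gross-section yield governs)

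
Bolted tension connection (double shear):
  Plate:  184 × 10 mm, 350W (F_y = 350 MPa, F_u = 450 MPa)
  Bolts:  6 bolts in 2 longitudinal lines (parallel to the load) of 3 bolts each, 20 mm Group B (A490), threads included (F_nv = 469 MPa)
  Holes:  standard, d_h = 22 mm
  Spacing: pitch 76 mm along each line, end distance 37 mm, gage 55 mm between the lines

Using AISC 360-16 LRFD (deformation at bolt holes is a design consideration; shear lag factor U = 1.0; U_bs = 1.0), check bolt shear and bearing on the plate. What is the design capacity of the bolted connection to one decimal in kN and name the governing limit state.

Bolt shear: A_b = π(20)²/4 = 314.16 mm². φR_n = 0.75 × 469 × 314.16 × 6 × 2 = 1326.1 kN.
Bearing (10 mm plate, F_u = 450 MPa): end bolts L_c = 37 − 22/2 = 26, R_n = min(1.2×26×10×450, 2.4×20×10×450) = 140.4 kN/bolt; interior L_c = 76 − 22 = 54, R_n = 216 kN/bolt. φR_n = 0.75 × (2×140.4 + 4×216) = 858.6 kN.
Governing: min(1326.1, 858.6) = 858.6 kN → bearing.

858.6 kN (bearing governs)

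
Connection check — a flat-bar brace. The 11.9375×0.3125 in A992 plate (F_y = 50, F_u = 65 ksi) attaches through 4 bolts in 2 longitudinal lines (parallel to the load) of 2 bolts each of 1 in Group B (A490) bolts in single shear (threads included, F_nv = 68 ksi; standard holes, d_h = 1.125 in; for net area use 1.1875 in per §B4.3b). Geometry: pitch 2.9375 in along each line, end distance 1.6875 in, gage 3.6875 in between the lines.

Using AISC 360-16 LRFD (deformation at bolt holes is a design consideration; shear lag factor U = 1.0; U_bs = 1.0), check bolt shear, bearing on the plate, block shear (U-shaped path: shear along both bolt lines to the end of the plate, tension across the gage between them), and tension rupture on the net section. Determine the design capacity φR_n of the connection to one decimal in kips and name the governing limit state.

90.1 kips (block shear governs)

Bolt shear: A_b = π(1)²/4 = 0.7854 in². φR_n = 0.75 × 68 × 0.7854 × 4 × 1 = 160.2 kips.
Bearing (0.3125 in plate, F_u = 65 ksi): end bolts L_c = 1.6875 − 1.125/2 = 1.125, R_n = min(1.2×1.125×0.3125×65, 2.4×1×0.3125×65) = 27.422 kips/bolt; interior L_c = 2.9375 − 1.125 = 1.8125, R_n = 44.18 kips/bolt. φR_n = 0.75 × (2×27.422 + 2×44.18) = 107.4 kips.
Block shear: shear path 2×[1.6875+1×2.9375] = 2×4.625 in, A_gv = 2.8906, A_nv = 2×(4.625 − 1.5×1.1875)×0.3125 = 1.7773 in²; tension across gage: (3.6875 − 1×1.1875)×0.3125 = 0.78125 in². R_n = min(0.6×65×1.7773, 0.6×50×2.8906) + 1.0×65×0.78125 = min(69.315, 86.718) + 50.781 = 120.1 kips. φR_n = 0.75 × 120.1 = 90.1 kips.
Tension rupture (net): A_n = (11.9375 − 2×1.1875)×0.3125 = 2.9883 in² (U = 1.0, A_e = A_n). φR_n = 0.75 × 65 × 2.9883 = 145.7 kips.
Governing: min(160.2, 107.4, 90.1, 145.7) = 90.1 kips → block shear.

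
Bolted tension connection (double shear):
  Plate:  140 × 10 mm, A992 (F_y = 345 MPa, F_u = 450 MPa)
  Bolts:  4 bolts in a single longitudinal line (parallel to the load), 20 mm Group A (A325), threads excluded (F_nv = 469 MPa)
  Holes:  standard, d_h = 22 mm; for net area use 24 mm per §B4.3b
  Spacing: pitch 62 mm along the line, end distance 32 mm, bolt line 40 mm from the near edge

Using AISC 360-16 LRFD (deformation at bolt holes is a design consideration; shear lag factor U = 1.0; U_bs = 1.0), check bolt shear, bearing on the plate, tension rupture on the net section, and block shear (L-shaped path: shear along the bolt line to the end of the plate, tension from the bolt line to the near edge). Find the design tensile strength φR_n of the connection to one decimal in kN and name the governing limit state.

365.9 kN (block shear governs)

Bolt shear: A_b = π(20)²/4 = 314.16 mm². φR_n = 0.75 × 469 × 314.16 × 4 × 2 = 884.0 kN.
Bearing (10 mm plate, F_u = 450 MPa): end bolts L_c = 32 − 22/2 = 21, R_n = min(1.2×21×10×450, 2.4×20×10×450) = 113.4 kN/bolt; interior L_c = 62 − 22 = 40, R_n = 216 kN/bolt. φR_n = 0.75 × (1×113.4 + 3×216) = 571.1 kN.
Tension rupture (net): A_n = (140 − 1×24)×10 = 1160 mm² (U = 1.0, A_e = A_n). φR_n = 0.75 × 450 × 1160 = 391.5 kN.
Block shear: shear path 1×[32+3×62] = 1×218 mm, A_gv = 2180, A_nv = 1×(218 − 3.5×24)×10 = 1340 mm²; tension to near edge: (40 − 0.5×24)×10 = 280 mm². R_n = min(0.6×450×1340, 0.6×345×2180) + 1.0×450×280 = min(361.8, 451.26) + 126 = 487.8 kN. φR_n = 0.75 × 487.8 = 365.9 kN.
Governing: min(884.0, 571.1, 391.5, 365.9) = 365.9 kN → block shear.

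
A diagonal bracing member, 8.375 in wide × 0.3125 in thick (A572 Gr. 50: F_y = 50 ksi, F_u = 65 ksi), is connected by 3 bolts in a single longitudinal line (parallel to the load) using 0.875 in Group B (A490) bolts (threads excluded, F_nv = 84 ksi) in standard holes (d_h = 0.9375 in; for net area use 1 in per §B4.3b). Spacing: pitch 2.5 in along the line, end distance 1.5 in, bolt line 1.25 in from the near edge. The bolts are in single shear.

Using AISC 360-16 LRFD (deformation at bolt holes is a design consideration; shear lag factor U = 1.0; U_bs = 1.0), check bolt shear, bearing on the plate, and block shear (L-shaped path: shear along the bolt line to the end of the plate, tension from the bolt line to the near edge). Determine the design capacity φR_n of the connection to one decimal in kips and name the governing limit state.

Bolt shear: A_b = π(0.875)²/4 = 0.60132 in². φR_n = 0.75 × 84 × 0.60132 × 3 × 1 = 113.6 kips.
Bearing (0.3125 in plate, F_u = 65 ksi): end bolts L_c = 1.5 − 0.9375/2 = 1.03125, R_n = min(1.2×1.03125×0.3125×65, 2.4×0.875×0.3125×65) = 25.137 kips/bolt; interior L_c = 2.5 − 0.9375 = 1.5625, R_n = 38.086 kips/bolt. φR_n = 0.75 × (1×25.137 + 2×38.086) = 76.0 kips.
Block shear: shear path 1×[1.5+2×2.5] = 1×6.5 in, A_gv = 2.0313, A_nv = 1×(6.5 − 2.5×1)×0.3125 = 1.25 in²; tension to near edge: (1.25 − 0.5×1)×0.3125 = 0.23438 in². R_n = min(0.6×65×1.25, 0.6×50×2.0313) + 1.0×65×0.23438 = min(48.75, 60.939) + 15.235 = 63.985 kips. φR_n = 0.75 × 63.985 = 48.0 kips.
Governing: min(113.6, 76.0, 48.0) = 48.0 kips → block shear.

48.0 kips (block shear governs)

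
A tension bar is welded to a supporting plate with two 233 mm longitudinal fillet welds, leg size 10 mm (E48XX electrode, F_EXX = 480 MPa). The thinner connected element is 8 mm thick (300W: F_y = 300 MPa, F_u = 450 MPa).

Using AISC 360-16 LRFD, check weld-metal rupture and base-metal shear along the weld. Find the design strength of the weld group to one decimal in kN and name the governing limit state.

Weld metal: throat = 0.707×10 = 7.07 mm, L = 2×233 = 466 mm. φR_n = 0.75 × 0.6 × 480 × 7.07 × 466 = 711.6 kN.
Base metal shear (8 mm plate): yield φR_n = 1.0×0.6×300×8×466 = 671.0 kN; rupture φR_n = 0.75×0.6×450×8×466 = 754.9 kN; take 671.0 kN (yield).
Governing: min(711.6, 671.0) = 671.0 kN → base-metal shear.

671.0 kN (base-metal shear governs)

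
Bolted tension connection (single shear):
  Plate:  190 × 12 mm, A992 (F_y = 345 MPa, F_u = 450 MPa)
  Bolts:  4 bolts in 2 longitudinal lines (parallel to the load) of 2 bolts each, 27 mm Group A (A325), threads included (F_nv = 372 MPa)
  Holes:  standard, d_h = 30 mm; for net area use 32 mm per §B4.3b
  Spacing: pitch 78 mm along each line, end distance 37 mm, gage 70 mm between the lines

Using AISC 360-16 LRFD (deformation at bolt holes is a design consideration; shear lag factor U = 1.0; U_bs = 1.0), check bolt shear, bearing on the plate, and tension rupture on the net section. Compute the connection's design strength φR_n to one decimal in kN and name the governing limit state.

510.3 kN (net-section rupture governs)

Bolt shear: A_b = π(27)²/4 = 572.56 mm². φR_n = 0.75 × 372 × 572.56 × 4 × 1 = 639.0 kN.
Bearing (12 mm plate, F_u = 450 MPa): end bolts L_c = 37 − 30/2 = 22, R_n = min(1.2×22×12×450, 2.4×27×12×450) = 142.56 kN/bolt; interior L_c = 78 − 30 = 48, R_n = 311.04 kN/bolt. φR_n = 0.75 × (2×142.56 + 2×311.04) = 680.4 kN.
Tension rupture (net): A_n = (190 − 2×32)×12 = 1512 mm² (U = 1.0, A_e = A_n). φR_n = 0.75 × 450 × 1512 = 510.3 kN.
Governing: min(639.0, 680.4, 510.3) = 510.3 kN → net-section rupture.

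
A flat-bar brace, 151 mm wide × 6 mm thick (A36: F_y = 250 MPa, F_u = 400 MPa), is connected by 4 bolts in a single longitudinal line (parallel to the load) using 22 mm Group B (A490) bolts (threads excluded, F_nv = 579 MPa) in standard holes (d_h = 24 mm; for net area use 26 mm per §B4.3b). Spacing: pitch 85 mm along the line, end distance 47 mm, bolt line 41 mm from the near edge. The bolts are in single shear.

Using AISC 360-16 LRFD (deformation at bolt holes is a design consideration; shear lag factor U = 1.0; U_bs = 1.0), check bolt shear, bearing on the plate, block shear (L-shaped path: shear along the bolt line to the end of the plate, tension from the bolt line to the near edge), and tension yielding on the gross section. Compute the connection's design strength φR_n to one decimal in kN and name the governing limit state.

Bolt shear: A_b = π(22)²/4 = 380.13 mm². φR_n = 0.75 × 579 × 380.13 × 4 × 1 = 660.3 kN.
Bearing (6 mm plate, F_u = 400 MPa): end bolts L_c = 47 − 24/2 = 35, R_n = min(1.2×35×6×400, 2.4×22×6×400) = 100.8 kN/bolt; interior L_c = 85 − 24 = 61, R_n = 126.72 kN/bolt. φR_n = 0.75 × (1×100.8 + 3×126.72) = 360.7 kN.
Block shear: shear path 1×[47+3×85] = 1×302 mm, A_gv = 1812, A_nv = 1×(302 − 3.5×26)×6 = 1266 mm²; tension to near edge: (41 − 0.5×26)×6 = 168 mm². R_n = min(0.6×400×1266, 0.6×250×1812) + 1.0×400×168 = min(303.84, 271.8) + 67.2 = 339 kN. φR_n = 0.75 × 339 = 254.3 kN.
Tension yield (gross): A_g = 151×6 = 906 mm². φR_n = 0.90 × 250 × 906 = 203.9 kN.
Governing: min(660.3, 360.7, 254.3, 203.9) = 203.9 kN → gross-section yield.

203.9 kN (gross-section yield governs)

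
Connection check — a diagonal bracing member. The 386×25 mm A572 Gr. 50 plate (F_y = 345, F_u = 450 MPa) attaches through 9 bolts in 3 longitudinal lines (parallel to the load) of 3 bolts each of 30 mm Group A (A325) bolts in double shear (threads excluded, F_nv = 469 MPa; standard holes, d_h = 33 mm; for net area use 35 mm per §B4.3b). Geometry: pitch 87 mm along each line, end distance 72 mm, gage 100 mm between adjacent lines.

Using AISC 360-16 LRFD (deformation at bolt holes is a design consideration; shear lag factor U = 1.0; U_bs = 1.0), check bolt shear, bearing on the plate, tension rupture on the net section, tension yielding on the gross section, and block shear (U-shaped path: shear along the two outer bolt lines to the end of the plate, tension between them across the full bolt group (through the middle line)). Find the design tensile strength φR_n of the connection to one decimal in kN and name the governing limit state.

2370.9 kN (net-section rupture governs)

Bolt shear: A_b = π(30)²/4 = 706.86 mm². φR_n = 0.75 × 469 × 706.86 × 9 × 2 = 4475.5 kN.
Bearing (25 mm plate, F_u = 450 MPa): end bolts L_c = 72 − 33/2 = 55.5, R_n = min(1.2×55.5×25×450, 2.4×30×25×450) = 749.25 kN/bolt; interior L_c = 87 − 33 = 54, R_n = 729 kN/bolt. φR_n = 0.75 × (3×749.25 + 6×729) = 4966.3 kN.
Tension rupture (net): A_n = (386 − 3×35)×25 = 7025 mm² (U = 1.0, A_e = A_n). φR_n = 0.75 × 450 × 7025 = 2370.9 kN.
Tension yield (gross): A_g = 386×25 = 9650 mm². φR_n = 0.90 × 345 × 9650 = 2996.3 kN.
Block shear: shear path 2×[72+2×87] = 2×246 mm, A_gv = 12300, A_nv = 2×(246 − 2.5×35)×25 = 7925 mm²; tension across gage: (200 − 2×35)×25 = 3250 mm². R_n = min(0.6×450×7925, 0.6×345×12300) + 1.0×450×3250 = min(2139.8, 2546.1) + 1462.5 = 3602.3 kN. φR_n = 0.75 × 3602.3 = 2701.7 kN.
Governing: min(4475.5, 4966.3, 2370.9, 2996.3, 2701.7) = 2370.9 kN → net-section rupture.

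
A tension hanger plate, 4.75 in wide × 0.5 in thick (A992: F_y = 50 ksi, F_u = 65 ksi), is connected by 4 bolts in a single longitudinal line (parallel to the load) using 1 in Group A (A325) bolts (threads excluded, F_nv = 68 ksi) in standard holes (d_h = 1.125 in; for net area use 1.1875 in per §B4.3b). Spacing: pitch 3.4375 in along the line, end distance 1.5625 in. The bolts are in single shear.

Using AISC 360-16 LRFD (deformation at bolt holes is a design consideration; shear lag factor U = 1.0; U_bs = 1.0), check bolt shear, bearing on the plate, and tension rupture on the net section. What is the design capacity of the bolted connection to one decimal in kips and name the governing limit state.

Bolt shear: A_b = π(1)²/4 = 0.7854 in². φR_n = 0.75 × 68 × 0.7854 × 4 × 1 = 160.2 kips.
Bearing (0.5 in plate, F_u = 65 ksi): end bolts L_c = 1.5625 − 1.125/2 = 1, R_n = min(1.2×1×0.5×65, 2.4×1×0.5×65) = 39 kips/bolt; interior L_c = 3.4375 − 1.125 = 2.3125, R_n = 78 kips/bolt. φR_n = 0.75 × (1×39 + 3×78) = 204.8 kips.
Tension rupture (net): A_n = (4.75 − 1×1.1875)×0.5 = 1.7813 in² (U = 1.0, A_e = A_n). φR_n = 0.75 × 65 × 1.7813 = 86.8 kips.
Governing: min(160.2, 204.8, 86.8) = 86.8 kips → net-section rupture.

86.8 kips (net-section rupture governs)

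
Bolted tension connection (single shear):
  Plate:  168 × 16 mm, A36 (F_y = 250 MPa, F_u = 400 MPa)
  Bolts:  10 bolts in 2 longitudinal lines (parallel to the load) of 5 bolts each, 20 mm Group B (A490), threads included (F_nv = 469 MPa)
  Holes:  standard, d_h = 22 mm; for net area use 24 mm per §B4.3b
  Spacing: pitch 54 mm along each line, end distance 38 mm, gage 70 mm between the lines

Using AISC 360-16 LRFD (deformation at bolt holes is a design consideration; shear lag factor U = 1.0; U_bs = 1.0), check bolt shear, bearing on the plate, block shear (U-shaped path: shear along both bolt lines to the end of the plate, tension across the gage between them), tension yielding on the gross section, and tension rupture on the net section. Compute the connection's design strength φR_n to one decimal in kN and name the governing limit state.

Bolt shear: A_b = π(20)²/4 = 314.16 mm². φR_n = 0.75 × 469 × 314.16 × 10 × 1 = 1105.1 kN.
Bearing (16 mm plate, F_u = 400 MPa): end bolts L_c = 38 − 22/2 = 27, R_n = min(1.2×27×16×400, 2.4×20×16×400) = 207.36 kN/bolt; interior L_c = 54 − 22 = 32, R_n = 245.76 kN/bolt. φR_n = 0.75 × (2×207.36 + 8×245.76) = 1785.6 kN.
Block shear: shear path 2×[38+4×54] = 2×254 mm, A_gv = 8128, A_nv = 2×(254 − 4.5×24)×16 = 4672 mm²; tension across gage: (70 − 1×24)×16 = 736 mm². R_n = min(0.6×400×4672, 0.6×250×8128) + 1.0×400×736 = min(1121.3, 1219.2) + 294.4 = 1415.7 kN. φR_n = 0.75 × 1415.7 = 1061.8 kN.
Tension yield (gross): A_g = 168×16 = 2688 mm². φR_n = 0.90 × 250 × 2688 = 604.8 kN.
Tension rupture (net): A_n = (168 − 2×24)×16 = 1920 mm² (U = 1.0, A_e = A_n). φR_n = 0.75 × 400 × 1920 = 576.0 kN.
Governing: min(1105.1, 1785.6, 1061.8, 604.8, 576.0) = 576.0 kN → net-section rupture.

576.0 kN (net-section rupture governs)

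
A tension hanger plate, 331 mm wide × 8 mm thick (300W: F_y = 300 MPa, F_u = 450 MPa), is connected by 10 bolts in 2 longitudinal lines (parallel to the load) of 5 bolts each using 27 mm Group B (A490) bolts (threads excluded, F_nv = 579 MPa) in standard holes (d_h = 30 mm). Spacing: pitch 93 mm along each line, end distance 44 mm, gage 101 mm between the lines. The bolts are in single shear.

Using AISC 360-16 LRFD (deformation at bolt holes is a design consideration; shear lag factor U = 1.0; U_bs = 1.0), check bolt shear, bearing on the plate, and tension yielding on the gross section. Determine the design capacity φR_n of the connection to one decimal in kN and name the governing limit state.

Bolt shear: A_b = π(27)²/4 = 572.56 mm². φR_n = 0.75 × 579 × 572.56 × 10 × 1 = 2486.3 kN.
Bearing (8 mm plate, F_u = 450 MPa): end bolts L_c = 44 − 30/2 = 29, R_n = min(1.2×29×8×450, 2.4×27×8×450) = 125.28 kN/bolt; interior L_c = 93 − 30 = 63, R_n = 233.28 kN/bolt. φR_n = 0.75 × (2×125.28 + 8×233.28) = 1587.6 kN.
Tension yield (gross): A_g = 331×8 = 2648 mm². φR_n = 0.90 × 300 × 2648 = 715.0 kN.
Governing: min(2486.3, 1587.6, 715.0) = 715.0 kN → gross-section yield.

715.0 kN (gross-section yield governs)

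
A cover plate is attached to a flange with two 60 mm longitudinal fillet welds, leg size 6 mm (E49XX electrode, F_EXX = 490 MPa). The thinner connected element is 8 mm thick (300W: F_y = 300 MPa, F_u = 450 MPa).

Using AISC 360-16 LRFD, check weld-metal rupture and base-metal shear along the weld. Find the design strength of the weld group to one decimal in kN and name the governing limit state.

Weld metal: throat = 0.707×6 = 4.242 mm, L = 2×60 = 120 mm. φR_n = 0.75 × 0.6 × 490 × 4.242 × 120 = 112.2 kN.
Base metal shear (8 mm plate): yield φR_n = 1.0×0.6×300×8×120 = 172.8 kN; rupture φR_n = 0.75×0.6×450×8×120 = 194.4 kN; take 172.8 kN (yield).
Governing: min(112.2, 172.8) = 112.2 kN → weld metal.

112.2 kN (weld metal governs)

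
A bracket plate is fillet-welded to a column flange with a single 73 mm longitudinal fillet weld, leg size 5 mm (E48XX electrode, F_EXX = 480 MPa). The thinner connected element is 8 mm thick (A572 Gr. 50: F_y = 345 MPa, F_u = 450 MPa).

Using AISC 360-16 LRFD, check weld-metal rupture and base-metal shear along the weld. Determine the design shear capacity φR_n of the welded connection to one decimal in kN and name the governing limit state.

55.7 kN (weld metal governs)

Weld metal: throat = 0.707×5 = 3.535 mm, L = 73 mm. φR_n = 0.75 × 0.6 × 480 × 3.535 × 73 = 55.7 kN.
Base metal shear (8 mm plate): yield φR_n = 1.0×0.6×345×8×73 = 120.9 kN; rupture φR_n = 0.75×0.6×450×8×73 = 118.3 kN; take 118.3 kN (rupture).
Governing: min(55.7, 118.3) = 55.7 kN → weld metal.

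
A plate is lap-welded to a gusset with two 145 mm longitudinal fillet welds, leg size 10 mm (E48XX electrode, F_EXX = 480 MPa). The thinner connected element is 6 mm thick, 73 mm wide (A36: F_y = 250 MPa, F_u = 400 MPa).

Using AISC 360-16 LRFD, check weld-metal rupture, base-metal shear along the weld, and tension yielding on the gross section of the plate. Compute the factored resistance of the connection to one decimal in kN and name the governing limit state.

Weld metal: throat = 0.707×10 = 7.07 mm, L = 2×145 = 290 mm. φR_n = 0.75 × 0.6 × 480 × 7.07 × 290 = 442.9 kN.
Base metal shear (6 mm plate): yield φR_n = 1.0×0.6×250×6×290 = 261.0 kN; rupture φR_n = 0.75×0.6×400×6×290 = 313.2 kN; take 261.0 kN (yield).
Tension yield (gross): A_g = 73×6 = 438 mm². φR_n = 0.90 × 250 × 438 = 98.6 kN.
Governing: min(442.9, 261.0, 98.6) = 98.6 kN → gross-section yield.

98.6 kN (gross-section yield governs)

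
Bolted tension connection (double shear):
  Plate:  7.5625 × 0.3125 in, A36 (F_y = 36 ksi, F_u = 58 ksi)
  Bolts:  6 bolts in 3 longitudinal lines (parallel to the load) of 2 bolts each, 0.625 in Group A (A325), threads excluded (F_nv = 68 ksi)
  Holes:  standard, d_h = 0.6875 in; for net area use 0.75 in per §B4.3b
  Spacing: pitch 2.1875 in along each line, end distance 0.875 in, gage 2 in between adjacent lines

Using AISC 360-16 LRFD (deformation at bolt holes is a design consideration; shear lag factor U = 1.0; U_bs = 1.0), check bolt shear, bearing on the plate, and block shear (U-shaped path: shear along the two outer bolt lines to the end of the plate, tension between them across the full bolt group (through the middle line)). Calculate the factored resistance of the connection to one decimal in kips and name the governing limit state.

Bolt shear: A_b = π(0.625)²/4 = 0.3068 in². φR_n = 0.75 × 68 × 0.3068 × 6 × 2 = 187.8 kips.
Bearing (0.3125 in plate, F_u = 58 ksi): end bolts L_c = 0.875 − 0.6875/2 = 0.53125, R_n = min(1.2×0.53125×0.3125×58, 2.4×0.625×0.3125×58) = 11.555 kips/bolt; interior L_c = 2.1875 − 0.6875 = 1.5, R_n = 27.188 kips/bolt. φR_n = 0.75 × (3×11.555 + 3×27.188) = 87.2 kips.
Block shear: shear path 2×[0.875+1×2.1875] = 2×3.0625 in, A_gv = 1.9141, A_nv = 2×(3.0625 − 1.5×0.75)×0.3125 = 1.2109 in²; tension across gage: (4 − 2×0.75)×0.3125 = 0.78125 in². R_n = min(0.6×58×1.2109, 0.6×36×1.9141) + 1.0×58×0.78125 = min(42.139, 41.345) + 45.313 = 86.658 kips. φR_n = 0.75 × 86.658 = 65.0 kips.
Governing: min(187.8, 87.2, 65.0) = 65.0 kips → block shear.

65.0 kips (block shear governs)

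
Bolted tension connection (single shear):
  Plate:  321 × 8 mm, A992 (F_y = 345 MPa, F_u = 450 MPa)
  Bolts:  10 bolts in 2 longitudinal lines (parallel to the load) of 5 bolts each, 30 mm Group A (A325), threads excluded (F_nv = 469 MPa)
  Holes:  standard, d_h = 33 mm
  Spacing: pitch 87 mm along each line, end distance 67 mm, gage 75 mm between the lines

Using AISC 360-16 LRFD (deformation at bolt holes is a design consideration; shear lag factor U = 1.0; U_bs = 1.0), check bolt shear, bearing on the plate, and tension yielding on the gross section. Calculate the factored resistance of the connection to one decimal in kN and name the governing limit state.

Bolt shear: A_b = π(30)²/4 = 706.86 mm². φR_n = 0.75 × 469 × 706.86 × 10 × 1 = 2486.4 kN.
Bearing (8 mm plate, F_u = 450 MPa): end bolts L_c = 67 − 33/2 = 50.5, R_n = min(1.2×50.5×8×450, 2.4×30×8×450) = 218.16 kN/bolt; interior L_c = 87 − 33 = 54, R_n = 233.28 kN/bolt. φR_n = 0.75 × (2×218.16 + 8×233.28) = 1726.9 kN.
Tension yield (gross): A_g = 321×8 = 2568 mm². φR_n = 0.90 × 345 × 2568 = 797.4 kN.
Governing: min(2486.4, 1726.9, 797.4) = 797.4 kN → gross-section yield.

797.4 kN (gross-section yield governs)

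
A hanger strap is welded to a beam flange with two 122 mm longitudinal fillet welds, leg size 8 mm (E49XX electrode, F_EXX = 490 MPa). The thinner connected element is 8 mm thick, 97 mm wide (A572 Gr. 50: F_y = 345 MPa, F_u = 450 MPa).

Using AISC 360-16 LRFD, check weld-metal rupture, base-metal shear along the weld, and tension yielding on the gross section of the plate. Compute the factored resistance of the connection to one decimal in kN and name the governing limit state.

240.9 kN (gross-section yield governs)

Weld metal: throat = 0.707×8 = 5.656 mm, L = 2×122 = 244 mm. φR_n = 0.75 × 0.6 × 490 × 5.656 × 244 = 304.3 kN.
Base metal shear (8 mm plate): yield φR_n = 1.0×0.6×345×8×244 = 404.1 kN; rupture φR_n = 0.75×0.6×450×8×244 = 395.3 kN; take 395.3 kN (rupture).
Tension yield (gross): A_g = 97×8 = 776 mm². φR_n = 0.90 × 345 × 776 = 240.9 kN.
Governing: min(304.3, 395.3, 240.9) = 240.9 kN → gross-section yield.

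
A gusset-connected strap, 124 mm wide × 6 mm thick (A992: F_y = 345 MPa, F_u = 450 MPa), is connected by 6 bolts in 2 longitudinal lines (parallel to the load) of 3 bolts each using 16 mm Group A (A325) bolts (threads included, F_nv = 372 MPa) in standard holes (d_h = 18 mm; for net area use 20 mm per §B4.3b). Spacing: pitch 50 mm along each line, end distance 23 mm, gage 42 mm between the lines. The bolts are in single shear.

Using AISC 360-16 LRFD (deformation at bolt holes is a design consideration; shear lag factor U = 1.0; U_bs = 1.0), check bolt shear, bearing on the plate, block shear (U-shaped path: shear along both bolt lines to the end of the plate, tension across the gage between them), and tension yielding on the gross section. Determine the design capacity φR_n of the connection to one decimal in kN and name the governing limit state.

Bolt shear: A_b = π(16)²/4 = 201.06 mm². φR_n = 0.75 × 372 × 201.06 × 6 × 1 = 336.6 kN.
Bearing (6 mm plate, F_u = 450 MPa): end bolts L_c = 23 − 18/2 = 14, R_n = min(1.2×14×6×450, 2.4×16×6×450) = 45.36 kN/bolt; interior L_c = 50 − 18 = 32, R_n = 103.68 kN/bolt. φR_n = 0.75 × (2×45.36 + 4×103.68) = 379.1 kN.
Block shear: shear path 2×[23+2×50] = 2×123 mm, A_gv = 1476, A_nv = 2×(123 − 2.5×20)×6 = 876 mm²; tension across gage: (42 − 1×20)×6 = 132 mm². R_n = min(0.6×450×876, 0.6×345×1476) + 1.0×450×132 = min(236.52, 305.53) + 59.4 = 295.92 kN. φR_n = 0.75 × 295.92 = 221.9 kN.
Tension yield (gross): A_g = 124×6 = 744 mm². φR_n = 0.90 × 345 × 744 = 231.0 kN.
Governing: min(336.6, 379.1, 221.9, 231.0) = 221.9 kN → block shear.

221.9 kN (block shear governs)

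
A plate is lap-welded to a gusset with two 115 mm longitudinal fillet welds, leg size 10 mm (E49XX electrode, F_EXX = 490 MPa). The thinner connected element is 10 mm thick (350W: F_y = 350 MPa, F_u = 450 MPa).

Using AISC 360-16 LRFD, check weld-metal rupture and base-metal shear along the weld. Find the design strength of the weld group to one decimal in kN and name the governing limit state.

Weld metal: throat = 0.707×10 = 7.07 mm, L = 2×115 = 230 mm. φR_n = 0.75 × 0.6 × 490 × 7.07 × 230 = 358.6 kN.
Base metal shear (10 mm plate): yield φR_n = 1.0×0.6×350×10×230 = 483.0 kN; rupture φR_n = 0.75×0.6×450×10×230 = 465.8 kN; take 465.8 kN (rupture).
Governing: min(358.6, 465.8) = 358.6 kN → weld metal.

358.6 kN (weld metal governs)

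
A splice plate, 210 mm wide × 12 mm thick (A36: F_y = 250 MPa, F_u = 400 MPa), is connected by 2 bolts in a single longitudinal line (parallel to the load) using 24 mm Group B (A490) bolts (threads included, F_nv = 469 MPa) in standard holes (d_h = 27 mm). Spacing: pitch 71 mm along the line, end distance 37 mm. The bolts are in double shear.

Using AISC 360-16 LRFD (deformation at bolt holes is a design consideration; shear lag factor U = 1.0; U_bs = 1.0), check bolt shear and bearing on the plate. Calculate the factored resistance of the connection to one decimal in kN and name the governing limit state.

291.6 kN (bearing governs)

Bolt shear: A_b = π(24)²/4 = 452.39 mm². φR_n = 0.75 × 469 × 452.39 × 2 × 2 = 636.5 kN.
Bearing (12 mm plate, F_u = 400 MPa): end bolts L_c = 37 − 27/2 = 23.5, R_n = min(1.2×23.5×12×400, 2.4×24×12×400) = 135.36 kN/bolt; interior L_c = 71 − 27 = 44, R_n = 253.44 kN/bolt. φR_n = 0.75 × (1×135.36 + 1×253.44) = 291.6 kN.
Governing: min(636.5, 291.6) = 291.6 kN → bearing.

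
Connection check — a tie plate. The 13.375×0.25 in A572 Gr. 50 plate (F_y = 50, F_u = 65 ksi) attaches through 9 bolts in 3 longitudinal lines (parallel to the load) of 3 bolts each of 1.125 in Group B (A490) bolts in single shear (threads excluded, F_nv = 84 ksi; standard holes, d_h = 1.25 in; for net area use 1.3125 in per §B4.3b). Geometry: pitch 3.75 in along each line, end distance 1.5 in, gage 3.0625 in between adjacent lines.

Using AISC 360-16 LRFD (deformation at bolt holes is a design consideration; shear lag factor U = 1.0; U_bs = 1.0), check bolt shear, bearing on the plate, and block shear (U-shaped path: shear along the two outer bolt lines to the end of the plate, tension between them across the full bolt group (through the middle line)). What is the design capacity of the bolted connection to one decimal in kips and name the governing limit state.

126.3 kips (block shear governs)

Bolt shear: A_b = π(1.125)²/4 = 0.99402 in². φR_n = 0.75 × 84 × 0.99402 × 9 × 1 = 563.6 kips.
Bearing (0.25 in plate, F_u = 65 ksi): end bolts L_c = 1.5 − 1.25/2 = 0.875, R_n = min(1.2×0.875×0.25×65, 2.4×1.125×0.25×65) = 17.063 kips/bolt; interior L_c = 3.75 − 1.25 = 2.5, R_n = 43.875 kips/bolt. φR_n = 0.75 × (3×17.063 + 6×43.875) = 235.8 kips.
Block shear: shear path 2×[1.5+2×3.75] = 2×9 in, A_gv = 4.5, A_nv = 2×(9 − 2.5×1.3125)×0.25 = 2.8594 in²; tension across gage: (6.125 − 2×1.3125)×0.25 = 0.875 in². R_n = min(0.6×65×2.8594, 0.6×50×4.5) + 1.0×65×0.875 = min(111.52, 135) + 56.875 = 168.4 kips. φR_n = 0.75 × 168.4 = 126.3 kips.
Governing: min(563.6, 235.8, 126.3) = 126.3 kips → block shear.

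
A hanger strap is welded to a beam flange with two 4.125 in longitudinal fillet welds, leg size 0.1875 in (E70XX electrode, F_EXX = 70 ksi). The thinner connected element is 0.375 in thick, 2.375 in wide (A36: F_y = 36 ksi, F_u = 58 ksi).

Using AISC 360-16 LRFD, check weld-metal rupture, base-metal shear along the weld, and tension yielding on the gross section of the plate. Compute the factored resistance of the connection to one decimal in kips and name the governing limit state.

28.9 kips (gross-section yield governs)

Weld metal: throat = 0.707×0.1875 = 0.13256 in, L = 2×4.125 = 8.25 in. φR_n = 0.75 × 0.6 × 70 × 0.13256 × 8.25 = 34.4 kips.
Base metal shear (0.375 in plate): yield φR_n = 1.0×0.6×36×0.375×8.25 = 66.8 kips; rupture φR_n = 0.75×0.6×58×0.375×8.25 = 80.7 kips; take 66.8 kips (yield).
Tension yield (gross): A_g = 2.375×0.375 = 0.89063 in². φR_n = 0.90 × 36 × 0.89063 = 28.9 kips.
Governing: min(34.4, 66.8, 28.9) = 28.9 kips → gross-section yield.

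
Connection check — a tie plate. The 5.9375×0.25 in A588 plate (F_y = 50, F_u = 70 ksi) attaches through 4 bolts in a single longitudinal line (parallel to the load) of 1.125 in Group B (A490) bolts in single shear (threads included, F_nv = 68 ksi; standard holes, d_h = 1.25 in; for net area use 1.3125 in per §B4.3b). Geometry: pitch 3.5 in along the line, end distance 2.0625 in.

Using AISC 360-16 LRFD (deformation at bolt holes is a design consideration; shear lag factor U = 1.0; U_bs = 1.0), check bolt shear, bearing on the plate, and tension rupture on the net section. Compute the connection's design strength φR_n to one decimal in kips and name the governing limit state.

60.7 kips (net-section rupture governs)

Bolt shear: A_b = π(1.125)²/4 = 0.99402 in². φR_n = 0.75 × 68 × 0.99402 × 4 × 1 = 202.8 kips.
Bearing (0.25 in plate, F_u = 70 ksi): end bolts L_c = 2.0625 − 1.25/2 = 1.4375, R_n = min(1.2×1.4375×0.25×70, 2.4×1.125×0.25×70) = 30.188 kips/bolt; interior L_c = 3.5 − 1.25 = 2.25, R_n = 47.25 kips/bolt. φR_n = 0.75 × (1×30.188 + 3×47.25) = 129.0 kips.
Tension rupture (net): A_n = (5.9375 − 1×1.3125)×0.25 = 1.1563 in² (U = 1.0, A_e = A_n). φR_n = 0.75 × 70 × 1.1563 = 60.7 kips.
Governing: min(202.8, 129.0, 60.7) = 60.7 kips → net-section rupture.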